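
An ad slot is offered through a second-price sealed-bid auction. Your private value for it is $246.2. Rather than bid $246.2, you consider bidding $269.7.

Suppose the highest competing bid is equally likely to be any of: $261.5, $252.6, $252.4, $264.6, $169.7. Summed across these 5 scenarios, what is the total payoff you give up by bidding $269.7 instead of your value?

The deviation costs you only when the competing bid falls strictly between $246.2 and $269.7; elsewhere both bids give the same outcome.
$261.5: truthful payoff $0, deviation payoff −$15.3 → loss $15.3.
$252.6: truthful payoff $0, deviation payoff −$6.4 → loss $6.4.
$252.4: truthful payoff $0, deviation payoff −$6.2 → loss $6.2.
$264.6: truthful payoff $0, deviation payoff −$18.4 → loss $18.4.
$169.7: outcomes coincide → loss $0.
Total loss = $15.3 + $6.4 + $6.2 + $18.4 = $46.3.
In a second-price auction your bid sets only whether you win, not what you pay, so bidding your true value is weakly dominant.

$46.3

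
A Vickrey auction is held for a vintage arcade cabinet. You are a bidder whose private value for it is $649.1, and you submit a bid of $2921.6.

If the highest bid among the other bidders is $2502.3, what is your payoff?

Your bid $2921.6 exceeds the highest competing bid $2502.3, so you win.
In a second-price auction the winner pays the second-highest bid, $2502.3.
Payoff = value − price = $649.1 − $2502.3 = −$1853.2.

−$1853.2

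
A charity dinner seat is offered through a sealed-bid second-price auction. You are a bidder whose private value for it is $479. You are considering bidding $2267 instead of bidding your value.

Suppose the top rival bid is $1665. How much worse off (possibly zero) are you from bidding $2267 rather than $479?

$1186

Bidding your value $479: you lose (since $479 < $1665). Payoff $0.
Bidding $2267: you win and pay $1665. Payoff $479 − $1665 = −$1186.
The competing bid $1665 lies between your value and your inflated bid, so overbidding wins an item priced above your value.
Loss from deviating = $0 − (−$1186) = $1186.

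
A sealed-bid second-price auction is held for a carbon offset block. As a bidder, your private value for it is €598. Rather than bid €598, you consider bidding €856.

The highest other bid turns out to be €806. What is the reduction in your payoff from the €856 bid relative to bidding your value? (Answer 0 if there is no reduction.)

Bidding your value €598: you lose (since €598 < €806). Payoff €0.
Bidding €856: you win and pay €806. Payoff €598 − €806 = −€208.
The competing bid €806 lies between your value and your inflated bid, so overbidding wins an item priced above your value.
Loss from deviating = €0 − (−€208) = €208.
Because the price is fixed by the runner-up's bid, deviating from your value can only change a good outcome into a bad one — never the reverse.

€208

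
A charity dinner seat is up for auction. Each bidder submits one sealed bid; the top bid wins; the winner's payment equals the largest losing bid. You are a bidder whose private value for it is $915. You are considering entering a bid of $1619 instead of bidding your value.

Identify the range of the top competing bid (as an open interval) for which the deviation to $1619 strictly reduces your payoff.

If the competing bid is below $915, both bids win at the same price — no difference.
If it is above $1619, both bids lose — no difference.
If it lies strictly between $915 and $1619, bidding your value loses (payoff 0) while bidding $1619 wins at a price above your value (payoff negative).
So the deviation strictly hurts on the open interval ($915, $1619).

($915, $1619)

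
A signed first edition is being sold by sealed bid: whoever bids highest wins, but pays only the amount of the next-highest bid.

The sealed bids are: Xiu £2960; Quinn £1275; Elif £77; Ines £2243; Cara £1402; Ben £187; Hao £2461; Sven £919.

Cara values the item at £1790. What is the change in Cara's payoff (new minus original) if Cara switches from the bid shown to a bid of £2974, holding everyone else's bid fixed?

−£1170

The highest bid among the other bidders is £2960; Cara's bid doesn't change that.
Original bid £1402: Cara is not highest (top rival bid is £2960); payoff £0.
Alternative bid £2974: Cara is highest, pays the top rival bid £2960; payoff £1790 − £2960 = −£1170.
Change in payoff = −£1170 − (£0) = −£1170.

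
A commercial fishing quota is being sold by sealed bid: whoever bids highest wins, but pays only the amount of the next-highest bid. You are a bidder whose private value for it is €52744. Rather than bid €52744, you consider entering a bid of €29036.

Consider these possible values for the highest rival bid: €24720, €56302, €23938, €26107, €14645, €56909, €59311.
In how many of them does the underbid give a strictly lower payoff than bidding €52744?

The deviation hurts exactly when the highest competing bid lies strictly between €29036 and €52744 — underbidding then forfeits a profitable win.
€24720: below both → same outcome either way.
€56302: above both → same outcome either way.
€23938: below both → same outcome either way.
€26107: below both → same outcome either way.
€14645: below both → same outcome either way.
€56909: above both → same outcome either way.
€59311: above both → same outcome either way.
Count: 0.

0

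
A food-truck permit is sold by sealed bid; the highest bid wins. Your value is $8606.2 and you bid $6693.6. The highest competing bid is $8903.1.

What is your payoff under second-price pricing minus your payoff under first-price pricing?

$0

Your bid $6693.6 is below $8903.1, so you lose under either rule.
Payoff is $0 in both cases; difference = $0.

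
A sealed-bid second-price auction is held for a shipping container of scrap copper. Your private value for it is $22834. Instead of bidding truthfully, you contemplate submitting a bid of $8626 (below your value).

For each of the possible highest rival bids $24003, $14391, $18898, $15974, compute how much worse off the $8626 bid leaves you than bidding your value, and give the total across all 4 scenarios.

$19239

The deviation costs you only when the competing bid falls strictly between $8626 and $22834; elsewhere both bids give the same outcome.
$24003: outcomes coincide → loss $0.
$14391: truthful payoff $8443, deviation payoff $0 → loss $8443.
$18898: truthful payoff $3936, deviation payoff $0 → loss $3936.
$15974: truthful payoff $6860, deviation payoff $0 → loss $6860.
Total loss = $8443 + $3936 + $6860 = $19239.
In a second-price auction your bid sets only whether you win, not what you pay, so bidding your true value is weakly dominant.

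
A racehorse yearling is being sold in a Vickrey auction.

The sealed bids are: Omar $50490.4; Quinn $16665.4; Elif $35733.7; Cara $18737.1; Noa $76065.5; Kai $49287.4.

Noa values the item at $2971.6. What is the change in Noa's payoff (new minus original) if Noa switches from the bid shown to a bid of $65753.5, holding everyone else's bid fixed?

The highest bid among the other bidders is $50490.4; Noa's bid doesn't change that.
Original bid $76065.5: Noa is highest, pays the top rival bid $50490.4; payoff $2971.6 − $50490.4 = −$47518.8.
Alternative bid $65753.5: Noa is highest, pays the top rival bid $50490.4; payoff $2971.6 − $50490.4 = −$47518.8.
Change in payoff = −$47518.8 − (−$47518.8) = $0.

$0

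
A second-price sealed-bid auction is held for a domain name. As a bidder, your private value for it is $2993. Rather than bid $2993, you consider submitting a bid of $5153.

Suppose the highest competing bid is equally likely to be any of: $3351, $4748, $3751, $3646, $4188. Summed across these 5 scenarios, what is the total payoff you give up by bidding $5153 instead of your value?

The deviation costs you only when the competing bid falls strictly between $2993 and $5153; elsewhere both bids give the same outcome.
$3351: truthful payoff $0, deviation payoff −$358 → loss $358.
$4748: truthful payoff $0, deviation payoff −$1755 → loss $1755.
$3751: truthful payoff $0, deviation payoff −$758 → loss $758.
$3646: truthful payoff $0, deviation payoff −$653 → loss $653.
$4188: truthful payoff $0, deviation payoff −$1195 → loss $1195.
Total loss = $358 + $1755 + $758 + $653 + $1195 = $4719.
Because the price is fixed by the runner-up's bid, deviating from your value can only change a good outcome into a bad one — never the reverse.

$4719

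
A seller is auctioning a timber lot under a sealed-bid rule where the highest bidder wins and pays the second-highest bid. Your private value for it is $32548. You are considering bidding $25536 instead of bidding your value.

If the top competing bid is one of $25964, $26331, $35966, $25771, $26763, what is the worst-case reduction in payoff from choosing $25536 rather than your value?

$6777

$25964: truthful gives $6584, deviation gives $0 → loss $6584.
$26331: truthful gives $6217, deviation gives $0 → loss $6217.
$35966: same outcome either way → loss $0.
$25771: truthful gives $6777, deviation gives $0 → loss $6777.
$26763: truthful gives $5785, deviation gives $0 → loss $5785.
Maximum loss: $6777.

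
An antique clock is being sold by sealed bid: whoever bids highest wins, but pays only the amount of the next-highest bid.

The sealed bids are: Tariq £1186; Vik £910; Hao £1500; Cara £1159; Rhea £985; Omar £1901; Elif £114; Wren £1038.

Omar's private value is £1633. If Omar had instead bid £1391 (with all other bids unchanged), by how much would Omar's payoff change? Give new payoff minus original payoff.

−£133

The highest bid among the other bidders is £1500; Omar's bid doesn't change that.
Original bid £1901: Omar is highest, pays the top rival bid £1500; payoff £1633 − £1500 = £133.
Alternative bid £1391: Omar is not highest (top rival bid is £1500); payoff £0.
Change in payoff = £0 − (£133) = −£133.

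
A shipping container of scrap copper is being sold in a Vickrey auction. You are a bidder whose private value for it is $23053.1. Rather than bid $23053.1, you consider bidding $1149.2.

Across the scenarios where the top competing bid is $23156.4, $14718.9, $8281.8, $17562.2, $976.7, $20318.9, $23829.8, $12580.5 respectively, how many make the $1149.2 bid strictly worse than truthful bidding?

The deviation hurts exactly when the highest competing bid lies strictly between $1149.2 and $23053.1 — underbidding then forfeits a profitable win.
$23156.4: above both → same outcome either way.
$14718.9: inside the interval → strictly worse (loss $8334.2).
$8281.8: inside the interval → strictly worse (loss $14771.3).
$17562.2: inside the interval → strictly worse (loss $5490.9).
$976.7: below both → same outcome either way.
$20318.9: inside the interval → strictly worse (loss $2734.2).
$23829.8: above both → same outcome either way.
$12580.5: inside the interval → strictly worse (loss $10472.6).
Count: 5.

5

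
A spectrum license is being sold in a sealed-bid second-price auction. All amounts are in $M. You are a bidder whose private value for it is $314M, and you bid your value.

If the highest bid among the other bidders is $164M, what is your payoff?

Your bid $314M exceeds the highest competing bid $164M, so you win.
In a second-price auction the winner pays the second-highest bid, $164M.
Payoff = value − price = $314M − $164M = $150M.

$150M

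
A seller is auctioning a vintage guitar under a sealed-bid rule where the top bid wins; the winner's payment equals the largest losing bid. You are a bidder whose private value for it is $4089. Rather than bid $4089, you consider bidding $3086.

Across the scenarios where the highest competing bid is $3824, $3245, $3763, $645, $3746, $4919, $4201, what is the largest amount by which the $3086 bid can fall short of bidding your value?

$844

$3824: truthful gives $265, deviation gives $0 → loss $265.
$3245: truthful gives $844, deviation gives $0 → loss $844.
$3763: truthful gives $326, deviation gives $0 → loss $326.
$645: same outcome either way → loss $0.
$3746: truthful gives $343, deviation gives $0 → loss $343.
$4919: same outcome either way → loss $0.
$4201: same outcome either way → loss $0.
Maximum loss: $844.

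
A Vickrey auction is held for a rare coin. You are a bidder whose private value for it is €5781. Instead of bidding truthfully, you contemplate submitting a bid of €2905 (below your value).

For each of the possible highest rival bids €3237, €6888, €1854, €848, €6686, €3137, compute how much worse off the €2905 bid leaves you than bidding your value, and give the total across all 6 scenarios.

€5188

The deviation costs you only when the competing bid falls strictly between €2905 and €5781; elsewhere both bids give the same outcome.
€3237: truthful payoff €2544, deviation payoff €0 → loss €2544.
€6888: outcomes coincide → loss €0.
€1854: outcomes coincide → loss €0.
€848: outcomes coincide → loss €0.
€6686: outcomes coincide → loss €0.
€3137: truthful payoff €2644, deviation payoff €0 → loss €2644.
Total loss = €2544 + €2644 = €5188.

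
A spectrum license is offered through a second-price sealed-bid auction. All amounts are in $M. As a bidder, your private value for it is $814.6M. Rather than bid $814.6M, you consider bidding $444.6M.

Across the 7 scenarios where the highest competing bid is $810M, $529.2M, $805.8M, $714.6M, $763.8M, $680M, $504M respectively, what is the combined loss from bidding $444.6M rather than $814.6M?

The deviation costs you only when the competing bid falls strictly between $444.6M and $814.6M; elsewhere both bids give the same outcome.
$810M: truthful payoff $4.6M, deviation payoff $0M → loss $4.6M.
$529.2M: truthful payoff $285.4M, deviation payoff $0M → loss $285.4M.
$805.8M: truthful payoff $8.8M, deviation payoff $0M → loss $8.8M.
$714.6M: truthful payoff $100M, deviation payoff $0M → loss $100M.
$763.8M: truthful payoff $50.8M, deviation payoff $0M → loss $50.8M.
$680M: truthful payoff $134.6M, deviation payoff $0M → loss $134.6M.
$504M: truthful payoff $310.6M, deviation payoff $0M → loss $310.6M.
Total loss = $4.6M + $285.4M + $8.8M + $100M + $50.8M + $134.6M + $310.6M = $894.8M.

$894.8M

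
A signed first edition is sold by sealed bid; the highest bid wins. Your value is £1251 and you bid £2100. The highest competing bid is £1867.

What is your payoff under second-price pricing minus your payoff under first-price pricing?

£233

You have the highest bid, so you win under either rule.
Second-price: pay £1867 → payoff −£616.
First-price: pay your own bid £2100 → payoff −£849.
Difference = −£616 − (−£849) = £233.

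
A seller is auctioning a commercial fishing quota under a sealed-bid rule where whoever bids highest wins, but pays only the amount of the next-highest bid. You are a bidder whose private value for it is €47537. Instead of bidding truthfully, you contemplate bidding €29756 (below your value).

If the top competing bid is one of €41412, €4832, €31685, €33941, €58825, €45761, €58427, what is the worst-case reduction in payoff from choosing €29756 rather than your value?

€15852

€41412: truthful gives €6125, deviation gives €0 → loss €6125.
€4832: same outcome either way → loss €0.
€31685: truthful gives €15852, deviation gives €0 → loss €15852.
€33941: truthful gives €13596, deviation gives €0 → loss €13596.
€58825: same outcome either way → loss €0.
€45761: truthful gives €1776, deviation gives €0 → loss €1776.
€58427: same outcome either way → loss €0.
Maximum loss: €15852.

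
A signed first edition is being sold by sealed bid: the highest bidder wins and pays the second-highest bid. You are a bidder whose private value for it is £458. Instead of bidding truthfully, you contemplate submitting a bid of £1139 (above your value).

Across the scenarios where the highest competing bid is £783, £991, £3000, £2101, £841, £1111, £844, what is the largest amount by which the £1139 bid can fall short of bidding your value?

£653

£783: truthful gives £0, deviation gives −£325 → loss £325.
£991: truthful gives £0, deviation gives −£533 → loss £533.
£3000: same outcome either way → loss £0.
£2101: same outcome either way → loss £0.
£841: truthful gives £0, deviation gives −£383 → loss £383.
£1111: truthful gives £0, deviation gives −£653 → loss £653.
£844: truthful gives £0, deviation gives −£386 → loss £386.
Maximum loss: £653.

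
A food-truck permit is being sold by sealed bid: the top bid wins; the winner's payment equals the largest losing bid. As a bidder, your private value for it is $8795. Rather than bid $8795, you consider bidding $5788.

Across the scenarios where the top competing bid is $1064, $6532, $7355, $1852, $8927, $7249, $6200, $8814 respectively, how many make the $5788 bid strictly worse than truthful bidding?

4

The deviation hurts exactly when the highest competing bid lies strictly between $5788 and $8795 — underbidding then forfeits a profitable win.
$1064: below both → same outcome either way.
$6532: inside the interval → strictly worse (loss $2263).
$7355: inside the interval → strictly worse (loss $1440).
$1852: below both → same outcome either way.
$8927: above both → same outcome either way.
$7249: inside the interval → strictly worse (loss $1546).
$6200: inside the interval → strictly worse (loss $2595).
$8814: above both → same outcome either way.
Count: 4.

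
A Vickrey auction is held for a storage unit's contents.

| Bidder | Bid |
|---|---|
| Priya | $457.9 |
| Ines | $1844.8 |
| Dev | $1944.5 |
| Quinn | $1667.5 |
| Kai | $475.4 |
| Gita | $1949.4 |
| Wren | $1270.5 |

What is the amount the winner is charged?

Highest bid: Gita at $1949.4, so Gita wins.
Second-highest bid: Dev at $1944.5 — that is the price the winner pays.

$1944.5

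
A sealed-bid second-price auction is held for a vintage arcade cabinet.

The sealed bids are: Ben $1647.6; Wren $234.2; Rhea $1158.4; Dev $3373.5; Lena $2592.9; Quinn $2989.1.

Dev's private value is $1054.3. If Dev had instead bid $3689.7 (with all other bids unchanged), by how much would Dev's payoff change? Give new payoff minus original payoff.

The highest bid among the other bidders is $2989.1; Dev's bid doesn't change that.
Original bid $3373.5: Dev is highest, pays the top rival bid $2989.1; payoff $1054.3 − $2989.1 = −$1934.8.
Alternative bid $3689.7: Dev is highest, pays the top rival bid $2989.1; payoff $1054.3 − $2989.1 = −$1934.8.
Change in payoff = −$1934.8 − (−$1934.8) = $0.

$0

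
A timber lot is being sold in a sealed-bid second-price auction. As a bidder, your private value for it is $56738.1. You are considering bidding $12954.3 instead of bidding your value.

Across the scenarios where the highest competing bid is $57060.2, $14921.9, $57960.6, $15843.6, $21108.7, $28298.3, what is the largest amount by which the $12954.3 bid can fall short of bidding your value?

$41816.2

$57060.2: same outcome either way → loss $0.
$14921.9: truthful gives $41816.2, deviation gives $0 → loss $41816.2.
$57960.6: same outcome either way → loss $0.
$15843.6: truthful gives $40894.5, deviation gives $0 → loss $40894.5.
$21108.7: truthful gives $35629.4, deviation gives $0 → loss $35629.4.
$28298.3: truthful gives $28439.8, deviation gives $0 → loss $28439.8.
Maximum loss: $41816.2.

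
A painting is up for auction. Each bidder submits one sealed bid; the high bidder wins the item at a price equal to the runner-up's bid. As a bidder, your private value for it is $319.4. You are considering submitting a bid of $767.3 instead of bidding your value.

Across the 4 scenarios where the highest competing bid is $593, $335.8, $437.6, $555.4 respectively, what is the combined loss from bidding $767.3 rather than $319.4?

$644.2

The deviation costs you only when the competing bid falls strictly between $319.4 and $767.3; elsewhere both bids give the same outcome.
$593: truthful payoff $0, deviation payoff −$273.6 → loss $273.6.
$335.8: truthful payoff $0, deviation payoff −$16.4 → loss $16.4.
$437.6: truthful payoff $0, deviation payoff −$118.2 → loss $118.2.
$555.4: truthful payoff $0, deviation payoff −$236 → loss $236.
Total loss = $273.6 + $16.4 + $118.2 + $236 = $644.2.
Because the price is fixed by the runner-up's bid, deviating from your value can only change a good outcome into a bad one — never the reverse.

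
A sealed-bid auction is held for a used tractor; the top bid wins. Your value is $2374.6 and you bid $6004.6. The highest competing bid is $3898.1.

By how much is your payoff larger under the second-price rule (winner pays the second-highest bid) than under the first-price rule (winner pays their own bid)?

You have the highest bid, so you win under either rule.
Second-price: pay $3898.1 → payoff −$1523.5.
First-price: pay your own bid $6004.6 → payoff −$3630.
Difference = −$1523.5 − (−$3630) = $2106.5.

$2106.5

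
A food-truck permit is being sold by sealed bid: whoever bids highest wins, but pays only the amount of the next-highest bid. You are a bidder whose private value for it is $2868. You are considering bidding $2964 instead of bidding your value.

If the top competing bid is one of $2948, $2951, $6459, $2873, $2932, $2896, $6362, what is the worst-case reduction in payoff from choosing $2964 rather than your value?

$2948: truthful gives $0, deviation gives −$80 → loss $80.
$2951: truthful gives $0, deviation gives −$83 → loss $83.
$6459: same outcome either way → loss $0.
$2873: truthful gives $0, deviation gives −$5 → loss $5.
$2932: truthful gives $0, deviation gives −$64 → loss $64.
$2896: truthful gives $0, deviation gives −$28 → loss $28.
$6362: same outcome either way → loss $0.
Maximum loss: $83.

$83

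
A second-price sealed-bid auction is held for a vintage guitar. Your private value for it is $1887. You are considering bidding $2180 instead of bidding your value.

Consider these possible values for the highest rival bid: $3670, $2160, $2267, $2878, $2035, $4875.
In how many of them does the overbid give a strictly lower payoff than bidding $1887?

The deviation hurts exactly when the highest competing bid lies strictly between $1887 and $2180 — overbidding then wins at a price above your value.
$3670: above both → same outcome either way.
$2160: inside the interval → strictly worse (loss $273).
$2267: above both → same outcome either way.
$2878: above both → same outcome either way.
$2035: inside the interval → strictly worse (loss $148).
$4875: above both → same outcome either way.
Count: 2.

2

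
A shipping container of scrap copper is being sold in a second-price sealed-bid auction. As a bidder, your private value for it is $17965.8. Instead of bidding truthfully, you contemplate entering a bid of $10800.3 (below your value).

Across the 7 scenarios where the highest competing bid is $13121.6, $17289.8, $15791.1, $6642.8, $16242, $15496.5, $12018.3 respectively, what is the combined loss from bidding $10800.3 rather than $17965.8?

The deviation costs you only when the competing bid falls strictly between $10800.3 and $17965.8; elsewhere both bids give the same outcome.
$13121.6: truthful payoff $4844.2, deviation payoff $0 → loss $4844.2.
$17289.8: truthful payoff $676, deviation payoff $0 → loss $676.
$15791.1: truthful payoff $2174.7, deviation payoff $0 → loss $2174.7.
$6642.8: outcomes coincide → loss $0.
$16242: truthful payoff $1723.8, deviation payoff $0 → loss $1723.8.
$15496.5: truthful payoff $2469.3, deviation payoff $0 → loss $2469.3.
$12018.3: truthful payoff $5947.5, deviation payoff $0 → loss $5947.5.
Total loss = $4844.2 + $676 + $2174.7 + $1723.8 + $2469.3 + $5947.5 = $17835.5.
Truthful bidding weakly dominates here: raising your bid can only win items priced above your value, and lowering it can only forfeit items priced below.

$17835.5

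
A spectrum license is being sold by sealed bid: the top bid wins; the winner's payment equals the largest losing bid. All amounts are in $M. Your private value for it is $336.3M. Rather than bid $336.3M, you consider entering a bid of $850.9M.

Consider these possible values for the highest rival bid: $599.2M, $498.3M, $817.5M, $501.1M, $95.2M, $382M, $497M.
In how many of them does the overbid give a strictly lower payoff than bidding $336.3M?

The deviation hurts exactly when the highest competing bid lies strictly between $336.3M and $850.9M — overbidding then wins at a price above your value.
$599.2M: inside the interval → strictly worse (loss $262.9M).
$498.3M: inside the interval → strictly worse (loss $162M).
$817.5M: inside the interval → strictly worse (loss $481.2M).
$501.1M: inside the interval → strictly worse (loss $164.8M).
$95.2M: below both → same outcome either way.
$382M: inside the interval → strictly worse (loss $45.7M).
$497M: inside the interval → strictly worse (loss $160.7M).
Count: 6.

6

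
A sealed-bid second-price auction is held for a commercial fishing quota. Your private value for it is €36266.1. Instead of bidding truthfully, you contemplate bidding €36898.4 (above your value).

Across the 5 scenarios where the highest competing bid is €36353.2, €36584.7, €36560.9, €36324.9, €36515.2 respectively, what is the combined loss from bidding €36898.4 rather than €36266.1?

The deviation costs you only when the competing bid falls strictly between €36266.1 and €36898.4; elsewhere both bids give the same outcome.
€36353.2: truthful payoff €0, deviation payoff −€87.1 → loss €87.1.
€36584.7: truthful payoff €0, deviation payoff −€318.6 → loss €318.6.
€36560.9: truthful payoff €0, deviation payoff −€294.8 → loss €294.8.
€36324.9: truthful payoff €0, deviation payoff −€58.8 → loss €58.8.
€36515.2: truthful payoff €0, deviation payoff −€249.1 → loss €249.1.
Total loss = €87.1 + €318.6 + €294.8 + €58.8 + €249.1 = €1008.4.
Truthful bidding weakly dominates here: raising your bid can only win items priced above your value, and lowering it can only forfeit items priced below.

€1008.4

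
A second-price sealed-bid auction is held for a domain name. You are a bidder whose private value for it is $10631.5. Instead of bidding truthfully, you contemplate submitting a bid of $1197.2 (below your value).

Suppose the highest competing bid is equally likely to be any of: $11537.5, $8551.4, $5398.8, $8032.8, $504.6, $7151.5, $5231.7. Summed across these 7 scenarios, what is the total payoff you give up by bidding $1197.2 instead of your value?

The deviation costs you only when the competing bid falls strictly between $1197.2 and $10631.5; elsewhere both bids give the same outcome.
$11537.5: outcomes coincide → loss $0.
$8551.4: truthful payoff $2080.1, deviation payoff $0 → loss $2080.1.
$5398.8: truthful payoff $5232.7, deviation payoff $0 → loss $5232.7.
$8032.8: truthful payoff $2598.7, deviation payoff $0 → loss $2598.7.
$504.6: outcomes coincide → loss $0.
$7151.5: truthful payoff $3480, deviation payoff $0 → loss $3480.
$5231.7: truthful payoff $5399.8, deviation payoff $0 → loss $5399.8.
Total loss = $2080.1 + $5232.7 + $2598.7 + $3480 + $5399.8 = $18791.3.

$18791.3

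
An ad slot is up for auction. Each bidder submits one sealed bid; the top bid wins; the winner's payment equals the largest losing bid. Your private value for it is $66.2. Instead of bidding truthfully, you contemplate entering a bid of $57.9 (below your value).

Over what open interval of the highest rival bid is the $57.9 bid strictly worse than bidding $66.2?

If the competing bid is below $57.9, both bids win at the same price — no difference.
If it is above $66.2, both bids lose — no difference.
If it lies strictly between $57.9 and $66.2, bidding your value wins at a price below your value (positive payoff) while bidding $57.9 loses (payoff 0).
So the deviation strictly hurts on the open interval ($57.9, $66.2).

($57.9, $66.2)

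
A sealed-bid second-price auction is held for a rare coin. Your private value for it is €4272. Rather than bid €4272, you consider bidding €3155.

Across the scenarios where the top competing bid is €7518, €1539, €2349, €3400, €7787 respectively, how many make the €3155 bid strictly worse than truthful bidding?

The deviation hurts exactly when the highest competing bid lies strictly between €3155 and €4272 — underbidding then forfeits a profitable win.
€7518: above both → same outcome either way.
€1539: below both → same outcome either way.
€2349: below both → same outcome either way.
€3400: inside the interval → strictly worse (loss €872).
€7787: above both → same outcome either way.
Count: 1.

1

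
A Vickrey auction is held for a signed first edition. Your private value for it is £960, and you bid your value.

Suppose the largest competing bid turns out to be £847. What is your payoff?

Your bid £960 exceeds the highest competing bid £847, so you win.
In a second-price auction the winner pays the second-highest bid, £847.
Payoff = value − price = £960 − £847 = £113.

£113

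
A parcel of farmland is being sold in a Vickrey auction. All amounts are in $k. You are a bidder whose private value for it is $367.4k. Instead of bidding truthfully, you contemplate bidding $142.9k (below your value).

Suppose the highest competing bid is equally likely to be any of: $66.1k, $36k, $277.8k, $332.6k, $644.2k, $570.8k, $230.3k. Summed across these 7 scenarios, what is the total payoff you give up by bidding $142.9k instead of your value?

$261.5k

The deviation costs you only when the competing bid falls strictly between $142.9k and $367.4k; elsewhere both bids give the same outcome.
$66.1k: outcomes coincide → loss $0k.
$36k: outcomes coincide → loss $0k.
$277.8k: truthful payoff $89.6k, deviation payoff $0k → loss $89.6k.
$332.6k: truthful payoff $34.8k, deviation payoff $0k → loss $34.8k.
$644.2k: outcomes coincide → loss $0k.
$570.8k: outcomes coincide → loss $0k.
$230.3k: truthful payoff $137.1k, deviation payoff $0k → loss $137.1k.
Total loss = $89.6k + $34.8k + $137.1k = $261.5k.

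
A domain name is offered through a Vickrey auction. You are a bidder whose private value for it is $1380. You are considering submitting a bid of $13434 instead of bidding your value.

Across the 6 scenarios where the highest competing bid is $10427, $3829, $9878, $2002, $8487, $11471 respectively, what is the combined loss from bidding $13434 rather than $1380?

$37814

The deviation costs you only when the competing bid falls strictly between $1380 and $13434; elsewhere both bids give the same outcome.
$10427: truthful payoff $0, deviation payoff −$9047 → loss $9047.
$3829: truthful payoff $0, deviation payoff −$2449 → loss $2449.
$9878: truthful payoff $0, deviation payoff −$8498 → loss $8498.
$2002: truthful payoff $0, deviation payoff −$622 → loss $622.
$8487: truthful payoff $0, deviation payoff −$7107 → loss $7107.
$11471: truthful payoff $0, deviation payoff −$10091 → loss $10091.
Total loss = $9047 + $2449 + $8498 + $622 + $7107 + $10091 = $37814.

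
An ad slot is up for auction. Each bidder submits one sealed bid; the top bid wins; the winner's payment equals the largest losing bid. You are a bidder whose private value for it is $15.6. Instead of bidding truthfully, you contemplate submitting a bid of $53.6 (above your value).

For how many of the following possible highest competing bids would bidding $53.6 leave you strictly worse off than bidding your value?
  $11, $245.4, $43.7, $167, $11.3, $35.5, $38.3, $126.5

3

The deviation hurts exactly when the highest competing bid lies strictly between $15.6 and $53.6 — overbidding then wins at a price above your value.
$11: below both → same outcome either way.
$245.4: above both → same outcome either way.
$43.7: inside the interval → strictly worse (loss $28.1).
$167: above both → same outcome either way.
$11.3: below both → same outcome either way.
$35.5: inside the interval → strictly worse (loss $19.9).
$38.3: inside the interval → strictly worse (loss $22.7).
$126.5: above both → same outcome either way.
Count: 3.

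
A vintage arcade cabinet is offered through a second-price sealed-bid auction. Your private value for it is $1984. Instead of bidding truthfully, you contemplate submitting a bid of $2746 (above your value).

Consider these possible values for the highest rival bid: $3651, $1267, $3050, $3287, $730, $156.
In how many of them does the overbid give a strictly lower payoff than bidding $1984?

0

The deviation hurts exactly when the highest competing bid lies strictly between $1984 and $2746 — overbidding then wins at a price above your value.
$3651: above both → same outcome either way.
$1267: below both → same outcome either way.
$3050: above both → same outcome either way.
$3287: above both → same outcome either way.
$730: below both → same outcome either way.
$156: below both → same outcome either way.
Count: 0.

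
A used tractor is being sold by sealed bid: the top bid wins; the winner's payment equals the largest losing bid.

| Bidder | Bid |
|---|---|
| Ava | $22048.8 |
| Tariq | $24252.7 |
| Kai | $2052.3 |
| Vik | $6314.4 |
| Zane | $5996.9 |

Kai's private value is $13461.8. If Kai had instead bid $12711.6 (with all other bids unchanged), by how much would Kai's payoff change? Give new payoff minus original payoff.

$0

The highest bid among the other bidders is $24252.7; Kai's bid doesn't change that.
Original bid $2052.3: Kai is not highest (top rival bid is $24252.7); payoff $0.
Alternative bid $12711.6: Kai is not highest (top rival bid is $24252.7); payoff $0.
Change in payoff = $0 − ($0) = $0.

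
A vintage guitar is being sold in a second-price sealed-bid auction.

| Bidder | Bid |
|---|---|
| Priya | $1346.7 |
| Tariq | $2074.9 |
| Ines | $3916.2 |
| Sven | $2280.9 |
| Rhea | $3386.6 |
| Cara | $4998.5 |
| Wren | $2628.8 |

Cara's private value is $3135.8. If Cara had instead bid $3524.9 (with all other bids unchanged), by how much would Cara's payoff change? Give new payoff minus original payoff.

The highest bid among the other bidders is $3916.2; Cara's bid doesn't change that.
Original bid $4998.5: Cara is highest, pays the top rival bid $3916.2; payoff $3135.8 − $3916.2 = −$780.4.
Alternative bid $3524.9: Cara is not highest (top rival bid is $3916.2); payoff $0.
Change in payoff = $0 − (−$780.4) = $780.4.

$780.4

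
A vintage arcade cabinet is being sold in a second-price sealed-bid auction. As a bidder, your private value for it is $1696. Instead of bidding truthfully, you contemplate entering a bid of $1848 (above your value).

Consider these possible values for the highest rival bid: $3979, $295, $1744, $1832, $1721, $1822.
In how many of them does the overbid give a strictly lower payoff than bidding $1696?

The deviation hurts exactly when the highest competing bid lies strictly between $1696 and $1848 — overbidding then wins at a price above your value.
$3979: above both → same outcome either way.
$295: below both → same outcome either way.
$1744: inside the interval → strictly worse (loss $48).
$1832: inside the interval → strictly worse (loss $136).
$1721: inside the interval → strictly worse (loss $25).
$1822: inside the interval → strictly worse (loss $126).
Count: 4.

4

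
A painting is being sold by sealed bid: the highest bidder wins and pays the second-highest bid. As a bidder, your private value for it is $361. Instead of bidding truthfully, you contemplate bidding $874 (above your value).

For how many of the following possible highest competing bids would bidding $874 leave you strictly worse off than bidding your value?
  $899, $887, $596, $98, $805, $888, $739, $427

4

The deviation hurts exactly when the highest competing bid lies strictly between $361 and $874 — overbidding then wins at a price above your value.
$899: above both → same outcome either way.
$887: above both → same outcome either way.
$596: inside the interval → strictly worse (loss $235).
$98: below both → same outcome either way.
$805: inside the interval → strictly worse (loss $444).
$888: above both → same outcome either way.
$739: inside the interval → strictly worse (loss $378).
$427: inside the interval → strictly worse (loss $66).
Count: 4.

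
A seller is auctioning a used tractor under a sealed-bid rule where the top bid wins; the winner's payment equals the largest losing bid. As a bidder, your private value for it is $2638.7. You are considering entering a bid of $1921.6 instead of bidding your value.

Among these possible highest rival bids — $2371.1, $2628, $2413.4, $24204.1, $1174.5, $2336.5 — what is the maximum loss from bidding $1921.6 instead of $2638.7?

$302.2

$2371.1: truthful gives $267.6, deviation gives $0 → loss $267.6.
$2628: truthful gives $10.7, deviation gives $0 → loss $10.7.
$2413.4: truthful gives $225.3, deviation gives $0 → loss $225.3.
$24204.1: same outcome either way → loss $0.
$1174.5: same outcome either way → loss $0.
$2336.5: truthful gives $302.2, deviation gives $0 → loss $302.2.
Maximum loss: $302.2.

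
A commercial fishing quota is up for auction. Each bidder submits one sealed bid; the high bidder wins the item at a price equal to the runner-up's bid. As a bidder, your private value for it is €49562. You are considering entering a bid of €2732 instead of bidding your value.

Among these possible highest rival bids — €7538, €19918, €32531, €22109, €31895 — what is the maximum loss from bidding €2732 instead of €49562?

€42024

€7538: truthful gives €42024, deviation gives €0 → loss €42024.
€19918: truthful gives €29644, deviation gives €0 → loss €29644.
€32531: truthful gives €17031, deviation gives €0 → loss €17031.
€22109: truthful gives €27453, deviation gives €0 → loss €27453.
€31895: truthful gives €17667, deviation gives €0 → loss €17667.
Maximum loss: €42024.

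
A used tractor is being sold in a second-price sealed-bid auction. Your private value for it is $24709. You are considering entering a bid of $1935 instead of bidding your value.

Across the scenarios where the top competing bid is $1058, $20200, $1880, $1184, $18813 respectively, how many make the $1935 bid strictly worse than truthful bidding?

2

The deviation hurts exactly when the highest competing bid lies strictly between $1935 and $24709 — underbidding then forfeits a profitable win.
$1058: below both → same outcome either way.
$20200: inside the interval → strictly worse (loss $4509).
$1880: below both → same outcome either way.
$1184: below both → same outcome either way.
$18813: inside the interval → strictly worse (loss $5896).
Count: 2.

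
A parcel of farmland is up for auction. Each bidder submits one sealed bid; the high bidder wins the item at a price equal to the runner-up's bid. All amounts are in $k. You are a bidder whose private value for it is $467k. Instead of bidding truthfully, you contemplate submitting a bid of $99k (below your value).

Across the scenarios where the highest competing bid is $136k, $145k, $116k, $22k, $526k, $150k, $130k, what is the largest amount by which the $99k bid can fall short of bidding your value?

$136k: truthful gives $331k, deviation gives $0k → loss $331k.
$145k: truthful gives $322k, deviation gives $0k → loss $322k.
$116k: truthful gives $351k, deviation gives $0k → loss $351k.
$22k: same outcome either way → loss $0k.
$526k: same outcome either way → loss $0k.
$150k: truthful gives $317k, deviation gives $0k → loss $317k.
$130k: truthful gives $337k, deviation gives $0k → loss $337k.
Maximum loss: $351k.

$351k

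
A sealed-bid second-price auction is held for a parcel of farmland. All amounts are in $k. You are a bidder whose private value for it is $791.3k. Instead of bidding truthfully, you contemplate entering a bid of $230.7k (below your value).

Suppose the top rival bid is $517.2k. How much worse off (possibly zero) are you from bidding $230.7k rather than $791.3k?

$274.1k

Bidding your value $791.3k: you win (since $791.3k > $517.2k) and pay $517.2k. Payoff $274.1k.
Bidding $230.7k: you lose. Payoff $0k.
The competing bid $517.2k lies between your shaded bid and your value, so underbidding forfeits an item you could have won at a profitable price.
Loss from deviating = $274.1k − ($0k) = $274.1k.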